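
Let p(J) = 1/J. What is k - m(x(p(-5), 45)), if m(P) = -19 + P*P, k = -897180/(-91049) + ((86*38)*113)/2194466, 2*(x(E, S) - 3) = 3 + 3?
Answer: -697106473691/99901967417 ≈ -6.9779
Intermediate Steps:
p(J) = 1/J
x(E, S) = 6 (x(E, S) = 3 + (3 + 3)/2 = 3 + (½)*6 = 3 + 3 = 6)
k = 1001226972398/99901967417 (k = -897180*(-1/91049) + (3268*113)*(1/2194466) = 897180/91049 + 369284*(1/2194466) = 897180/91049 + 184642/1097233 = 1001226972398/99901967417 ≈ 10.022)
m(P) = -19 + P²
k - m(x(p(-5), 45)) = 1001226972398/99901967417 - (-19 + 6²) = 1001226972398/99901967417 - (-19 + 36) = 1001226972398/99901967417 - 1*17 = 1001226972398/99901967417 - 17 = -697106473691/99901967417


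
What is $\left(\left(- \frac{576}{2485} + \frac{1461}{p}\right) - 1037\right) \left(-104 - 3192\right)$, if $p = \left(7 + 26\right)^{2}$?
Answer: $\frac{3079881042688}{902055} \approx 3.4143 \cdot 10^{6}$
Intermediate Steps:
$p = 1089$ ($p = 33^{2} = 1089$)
$\left(\left(- \frac{576}{2485} + \frac{1461}{p}\right) - 1037\right) \left(-104 - 3192\right) = \left(\left(- \frac{576}{2485} + \frac{1461}{1089}\right) - 1037\right) \left(-104 - 3192\right) = \left(\left(\left(-576\right) \frac{1}{2485} + 1461 \cdot \frac{1}{1089}\right) - 1037\right) \left(-3296\right) = \left(\left(- \frac{576}{2485} + \frac{487}{363}\right) - 1037\right) \left(-3296\right) = \left(\frac{1001107}{902055} - 1037\right) \left(-3296\right) = \left(- \frac{934429928}{902055}\right) \left(-3296\right) = \frac{3079881042688}{902055}$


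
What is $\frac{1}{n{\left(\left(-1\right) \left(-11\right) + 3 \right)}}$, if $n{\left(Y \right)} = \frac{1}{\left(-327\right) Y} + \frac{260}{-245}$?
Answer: $- \frac{32046}{34015} \approx -0.94211$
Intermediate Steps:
$n{\left(Y \right)} = - \frac{52}{49} - \frac{1}{327 Y}$ ($n{\left(Y \right)} = - \frac{1}{327 Y} + 260 \left(- \frac{1}{245}\right) = - \frac{1}{327 Y} - \frac{52}{49} = - \frac{52}{49} - \frac{1}{327 Y}$)
$\frac{1}{n{\left(\left(-1\right) \left(-11\right) + 3 \right)}} = \frac{1}{\frac{1}{16023} \frac{1}{\left(-1\right) \left(-11\right) + 3} \left(-49 - 17004 \left(\left(-1\right) \left(-11\right) + 3\right)\right)} = \frac{1}{\frac{1}{16023} \frac{1}{11 + 3} \left(-49 - 17004 \left(11 + 3\right)\right)} = \frac{1}{\frac{1}{16023} \cdot \frac{1}{14} \left(-49 - 238056\right)} = \frac{1}{\frac{1}{16023} \cdot \frac{1}{14} \left(-238105\right)} = \frac{1}{- \frac{34015}{32046}} = - \frac{32046}{34015}$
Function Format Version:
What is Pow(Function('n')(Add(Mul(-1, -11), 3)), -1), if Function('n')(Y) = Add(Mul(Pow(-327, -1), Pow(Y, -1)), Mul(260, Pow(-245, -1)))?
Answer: Rational(-32046, 34015) ≈ -0.94211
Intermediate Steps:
Function('n')(Y) = Add(Rational(-52, 49), Mul(Rational(-1, 327), Pow(Y, -1))) (Function('n')(Y) = Add(Mul(Rational(-1, 327), Pow(Y, -1)), Mul(260, Rational(-1, 245))) = Add(Mul(Rational(-1, 327), Pow(Y, -1)), Rational(-52, 49)) = Add(Rational(-52, 49), Mul(Rational(-1, 327), Pow(Y, -1))))
Pow(Function('n')(Add(Mul(-1, -11), 3)), -1) = Pow(Mul(Rational(1, 16023), Pow(Add(Mul(-1, -11), 3), -1), Add(-49, Mul(-17004, Add(Mul(-1, -11), 3)))), -1) = Pow(Mul(Rational(1, 16023), Pow(Add(11, 3), -1), Add(-49, Mul(-17004, Add(11, 3)))), -1) = Pow(Mul(Rational(1, 16023), Pow(14, -1), Add(-49, Mul(-17004, 14))), -1) = Pow(Mul(Rational(1, 16023), Rational(1, 14), Add(-49, -238056)), -1) = Pow(Mul(Rational(1, 16023), Rational(1, 14), -238105), -1) = Pow(Rational(-34015, 32046), -1) = Rational(-32046, 34015)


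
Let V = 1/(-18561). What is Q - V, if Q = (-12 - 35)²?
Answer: 41001250/18561 ≈ 2209.0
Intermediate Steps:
V = -1/18561 ≈ -5.3876e-5
Q = 2209 (Q = (-47)² = 2209)
Q - V = 2209 - 1*(-1/18561) = 2209 + 1/18561 = 41001250/18561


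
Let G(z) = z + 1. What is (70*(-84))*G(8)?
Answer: -52920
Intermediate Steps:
G(z) = 1 + z
(70*(-84))*G(8) = (70*(-84))*(1 + 8) = -5880*9 = -52920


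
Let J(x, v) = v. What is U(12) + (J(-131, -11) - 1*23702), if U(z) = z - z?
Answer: -23713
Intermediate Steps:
U(z) = 0
U(12) + (J(-131, -11) - 1*23702) = 0 + (-11 - 1*23702) = 0 + (-11 - 23702) = 0 - 23713 = -23713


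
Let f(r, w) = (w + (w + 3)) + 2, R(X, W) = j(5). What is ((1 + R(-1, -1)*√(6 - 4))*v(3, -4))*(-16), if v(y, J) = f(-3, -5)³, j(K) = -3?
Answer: 2000 - 6000*√2 ≈ -6485.3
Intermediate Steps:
R(X, W) = -3
f(r, w) = 5 + 2*w (f(r, w) = (w + (3 + w)) + 2 = (3 + 2*w) + 2 = 5 + 2*w)
v(y, J) = -125 (v(y, J) = (5 + 2*(-5))³ = (5 - 10)³ = (-5)³ = -125)
((1 + R(-1, -1)*√(6 - 4))*v(3, -4))*(-16) = ((1 - 3*√(6 - 4))*(-125))*(-16) = ((1 - 3*√2)*(-125))*(-16) = (-125 + 375*√2)*(-16) = 2000 - 6000*√2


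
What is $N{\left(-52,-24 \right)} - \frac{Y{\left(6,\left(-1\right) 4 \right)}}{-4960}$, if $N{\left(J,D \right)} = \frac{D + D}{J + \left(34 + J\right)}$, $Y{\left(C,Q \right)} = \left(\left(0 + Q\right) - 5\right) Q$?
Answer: $\frac{1203}{1736} \approx 0.69297$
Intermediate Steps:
$Y{\left(C,Q \right)} = Q \left(-5 + Q\right)$ ($Y{\left(C,Q \right)} = \left(Q - 5\right) Q = \left(-5 + Q\right) Q = Q \left(-5 + Q\right)$)
$N{\left(J,D \right)} = \frac{2 D}{34 + 2 J}$
$N{\left(-52,-24 \right)} - \frac{Y{\left(6,\left(-1\right) 4 \right)}}{-4960} = - \frac{24}{17 - 52} - \frac{\left(-1\right) 4 \left(-5 - 4\right)}{-4960} = - \frac{24}{-35} - - 4 \left(-5 - 4\right) \left(- \frac{1}{4960}\right) = \left(-24\right) \left(- \frac{1}{35}\right) - \left(-4\right) \left(-9\right) \left(- \frac{1}{4960}\right) = \frac{24}{35} - 36 \left(- \frac{1}{4960}\right) = \frac{24}{35} - - \frac{9}{1240} = \frac{24}{35} + \frac{9}{1240} = \frac{1203}{1736}$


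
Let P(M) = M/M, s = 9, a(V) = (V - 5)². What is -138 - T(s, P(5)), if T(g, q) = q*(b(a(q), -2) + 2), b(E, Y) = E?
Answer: -156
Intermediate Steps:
a(V) = (-5 + V)²
P(M) = 1
T(g, q) = q*(2 + (-5 + q)²) (T(g, q) = q*((-5 + q)² + 2) = q*(2 + (-5 + q)²))
-138 - T(s, P(5)) = -138 - (2 + (-5 + 1)²) = -138 - (2 + (-4)²) = -138 - (2 + 16) = -138 - 18 = -156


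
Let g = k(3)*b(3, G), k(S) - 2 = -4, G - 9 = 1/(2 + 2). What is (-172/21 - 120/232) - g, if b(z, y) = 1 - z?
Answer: -7739/609 ≈ -12.708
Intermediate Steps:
G = 37/4 (G = 9 + 1/(2 + 2) = 9 + 1/4 = 9 + ¼ = 37/4 ≈ 9.2500)
k(S) = -2 (k(S) = 2 - 4 = -2)
g = 4 (g = -2*(1 - 1*3) = -2*(1 - 3) = -2*(-2) = 4)
(-172/21 - 120/232) - g = (-172/21 - 120/232) - 1*4 = (-172*1/21 - 120*1/232) - 4 = (-172/21 - 15/29) - 4 = -5303/609 - 4 = -7739/609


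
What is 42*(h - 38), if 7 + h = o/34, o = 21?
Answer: -31689/17 ≈ -1864.1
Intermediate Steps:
h = -217/34 (h = -7 + 21/34 = -217/34 ≈ -6.3824)
42*(h - 38) = 42*(-217/34 - 38) = 42*(-1509/34) = -31689/17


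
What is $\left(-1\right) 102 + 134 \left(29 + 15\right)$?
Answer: $5794$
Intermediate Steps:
$\left(-1\right) 102 + 134 \left(29 + 15\right) = -102 + 134 \cdot 44 = -102 + 5896 = 5794$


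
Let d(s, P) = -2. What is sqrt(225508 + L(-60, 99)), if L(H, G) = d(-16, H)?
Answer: sqrt(225506) ≈ 474.87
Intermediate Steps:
L(H, G) = -2
sqrt(225508 + L(-60, 99)) = sqrt(225508 - 2) = sqrt(225506)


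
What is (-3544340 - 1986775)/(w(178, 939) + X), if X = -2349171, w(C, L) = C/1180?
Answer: 3263357850/1386010801 ≈ 2.3545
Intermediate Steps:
w(C, L) = C/1180 (w(C, L) = C*(1/1180) = C/1180)
(-3544340 - 1986775)/(w(178, 939) + X) = (-3544340 - 1986775)/((1/1180)*178 - 2349171) = -5531115/(89/590 - 2349171) = -5531115/(-1386010801/590) = -5531115*(-590/1386010801) = 3263357850/1386010801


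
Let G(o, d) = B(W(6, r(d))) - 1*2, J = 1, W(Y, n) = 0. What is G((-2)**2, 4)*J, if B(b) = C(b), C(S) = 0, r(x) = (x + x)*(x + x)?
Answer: -2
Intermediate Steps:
r(x) = 4*x**2 (r(x) = (2*x)*(2*x) = 4*x**2)
B(b) = 0
G(o, d) = -2 (G(o, d) = 0 - 1*2 = 0 - 2 = -2)
G((-2)**2, 4)*J = -2*1 = -2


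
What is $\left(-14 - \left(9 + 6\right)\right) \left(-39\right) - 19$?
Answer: $1112$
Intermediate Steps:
$\left(-14 - \left(9 + 6\right)\right) \left(-39\right) - 19 = \left(-14 - 15\right) \left(-39\right) - 19 = \left(-29\right) \left(-39\right) - 19 = 1131 - 19 = 1112$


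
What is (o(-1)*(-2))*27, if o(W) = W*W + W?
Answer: 0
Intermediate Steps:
o(W) = W + W² (o(W) = W² + W = W + W²)
(o(-1)*(-2))*27 = (-(1 - 1)*(-2))*27 = (-1*0*(-2))*27 = (0*(-2))*27 = 0*27 = 0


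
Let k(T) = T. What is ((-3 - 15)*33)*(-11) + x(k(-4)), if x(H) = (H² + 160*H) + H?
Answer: 5906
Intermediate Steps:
x(H) = H² + 161*H
((-3 - 15)*33)*(-11) + x(k(-4)) = ((-3 - 15)*33)*(-11) - 4*(161 - 4) = -18*33*(-11) - 4*157 = -594*(-11) - 628 = 6534 - 628 = 5906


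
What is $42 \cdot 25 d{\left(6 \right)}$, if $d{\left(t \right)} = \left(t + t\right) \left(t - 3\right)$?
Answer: $37800$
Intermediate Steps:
$d{\left(t \right)} = 2 t \left(-3 + t\right)$
$42 \cdot 25 d{\left(6 \right)} = 42 \cdot 25 \cdot 2 \cdot 6 \left(-3 + 6\right) = 1050 \cdot 2 \cdot 6 \cdot 3 = 1050 \cdot 36 = 37800$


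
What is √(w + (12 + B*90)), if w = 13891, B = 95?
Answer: √22453 ≈ 149.84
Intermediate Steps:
√(w + (12 + B*90)) = √(13891 + (12 + 95*90)) = √(13891 + (12 + 8550)) = √(13891 + 8562) = √22453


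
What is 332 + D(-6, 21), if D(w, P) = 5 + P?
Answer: 358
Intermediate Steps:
332 + D(-6, 21) = 332 + (5 + 21) = 332 + 26 = 358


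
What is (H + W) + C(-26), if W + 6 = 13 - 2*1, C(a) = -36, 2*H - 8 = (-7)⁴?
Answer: 2347/2 ≈ 1173.5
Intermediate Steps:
H = 2409/2 (H = 4 + (½)*(-7)⁴ = 4 + (½)*2401 = 4 + 2401/2 = 2409/2 ≈ 1204.5)
W = 5 (W = -6 + (13 - 2*1) = -6 + (13 - 2) = -6 + 11 = 5)
(H + W) + C(-26) = (2409/2 + 5) - 36 = 2419/2 - 36 = 2347/2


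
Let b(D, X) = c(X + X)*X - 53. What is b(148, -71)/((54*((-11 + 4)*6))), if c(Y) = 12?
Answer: 905/2268 ≈ 0.39903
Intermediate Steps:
b(D, X) = -53 + 12*X (b(D, X) = 12*X - 53 = -53 + 12*X)
b(148, -71)/((54*((-11 + 4)*6))) = (-53 + 12*(-71))/((54*((-11 + 4)*6))) = (-53 - 852)/((54*(-7*6))) = -905/(54*(-42)) = -905/(-2268) = -905*(-1/2268) = 905/2268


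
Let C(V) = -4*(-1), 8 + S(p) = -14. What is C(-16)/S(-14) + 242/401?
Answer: 1860/4411 ≈ 0.42167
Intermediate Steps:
S(p) = -22 (S(p) = -8 - 14 = -22)
C(V) = 4
C(-16)/S(-14) + 242/401 = 4/(-22) + 242/401 = 4*(-1/22) + 242*(1/401) = -2/11 + 242/401 = 1860/4411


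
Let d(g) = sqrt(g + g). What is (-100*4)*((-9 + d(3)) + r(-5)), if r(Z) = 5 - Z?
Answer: -400 - 400*sqrt(6) ≈ -1379.8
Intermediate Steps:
d(g) = sqrt(2)*sqrt(g) (d(g) = sqrt(2*g) = sqrt(2)*sqrt(g))
(-100*4)*((-9 + d(3)) + r(-5)) = (-100*4)*((-9 + sqrt(2)*sqrt(3)) + (5 - 1*(-5))) = -400*((-9 + sqrt(6)) + (5 + 5)) = -400*((-9 + sqrt(6)) + 10) = -400*(1 + sqrt(6)) = -400 - 400*sqrt(6)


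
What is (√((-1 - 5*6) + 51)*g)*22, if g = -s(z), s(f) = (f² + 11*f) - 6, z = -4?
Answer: 1496*√5 ≈ 3345.2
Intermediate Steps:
s(f) = -6 + f² + 11*f
g = 34 (g = -(-6 + (-4)² + 11*(-4)) = -(-6 + 16 - 44) = -1*(-34) = 34)
(√((-1 - 5*6) + 51)*g)*22 = (√((-1 - 5*6) + 51)*34)*22 = (√((-1 - 30) + 51)*34)*22 = (√(-31 + 51)*34)*22 = (√20*34)*22 = ((2*√5)*34)*22 = (68*√5)*22 = 1496*√5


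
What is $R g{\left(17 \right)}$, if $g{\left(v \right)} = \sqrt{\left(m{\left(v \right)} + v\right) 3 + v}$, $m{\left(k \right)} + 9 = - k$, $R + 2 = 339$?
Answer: $337 i \sqrt{10} \approx 1065.7 i$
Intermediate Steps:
$R = 337$ ($R = -2 + 339 = 337$)
$m{\left(k \right)} = -9 - k$
$g{\left(v \right)} = \sqrt{-27 + v}$ ($g{\left(v \right)} = \sqrt{\left(\left(-9 - v\right) + v\right) 3 + v} = \sqrt{\left(-9\right) 3 + v} = \sqrt{-27 + v}$)
$R g{\left(17 \right)} = 337 \sqrt{-27 + 17} = 337 \sqrt{-10} = 337 i \sqrt{10}$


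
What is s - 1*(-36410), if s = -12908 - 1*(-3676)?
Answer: 27178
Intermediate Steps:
s = -9232 (s = -12908 + 3676 = -9232)
s - 1*(-36410) = -9232 - 1*(-36410) = -9232 + 36410 = 27178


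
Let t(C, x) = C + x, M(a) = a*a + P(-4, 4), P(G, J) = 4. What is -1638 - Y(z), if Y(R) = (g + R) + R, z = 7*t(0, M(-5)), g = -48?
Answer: -1996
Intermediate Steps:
M(a) = 4 + a**2 (M(a) = a*a + 4 = a**2 + 4 = 4 + a**2)
z = 203 (z = 7*(0 + (4 + (-5)**2)) = 7*(0 + (4 + 25)) = 7*(0 + 29) = 7*29 = 203)
Y(R) = -48 + 2*R (Y(R) = (-48 + R) + R = -48 + 2*R)
-1638 - Y(z) = -1638 - (-48 + 2*203) = -1638 - (-48 + 406) = -1638 - 1*358 = -1638 - 358 = -1996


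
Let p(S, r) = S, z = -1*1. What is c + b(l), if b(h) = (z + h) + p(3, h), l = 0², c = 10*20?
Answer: 202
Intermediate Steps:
c = 200
z = -1
l = 0
b(h) = 2 + h (b(h) = (-1 + h) + 3 = 2 + h)
c + b(l) = 200 + (2 + 0) = 200 + 2 = 202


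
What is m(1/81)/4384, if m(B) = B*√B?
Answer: 1/3195936 ≈ 3.1290e-7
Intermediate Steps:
m(B) = B^(3/2)
m(1/81)/4384 = (1/81)^(3/2)/4384 = (1/81)^(3/2)*(1/4384) = (1/729)*(1/4384) = 1/3195936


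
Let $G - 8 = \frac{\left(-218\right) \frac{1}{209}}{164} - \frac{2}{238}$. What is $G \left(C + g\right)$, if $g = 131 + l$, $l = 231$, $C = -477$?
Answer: $- \frac{1872805705}{2039422} \approx -918.3$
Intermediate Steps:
$G = \frac{16285267}{2039422}$ ($G = 8 - \left(\frac{1}{119} - \frac{\left(-218\right) \frac{1}{209}}{164}\right) = 8 - \left(\frac{1}{119} - \left(-218\right) \frac{1}{209} \cdot \frac{1}{164}\right) = 8 - \frac{30109}{2039422} = \frac{16285267}{2039422} \approx 7.9852$)
$g = 362$ ($g = 131 + 231 = 362$)
$G \left(C + g\right) = \frac{16285267 \left(-477 + 362\right)}{2039422} = \frac{16285267}{2039422} \left(-115\right) = - \frac{1872805705}{2039422}$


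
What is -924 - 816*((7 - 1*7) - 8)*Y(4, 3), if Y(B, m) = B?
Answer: 25188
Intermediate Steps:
-924 - 816*((7 - 1*7) - 8)*Y(4, 3) = -924 - 816*((7 - 1*7) - 8)*4 = -924 - 816*((7 - 7) - 8)*4 = -924 - 816*(0 - 8)*4 = -924 - (-6528)*4 = -924 - 816*(-32) = -924 + 26112 = 25188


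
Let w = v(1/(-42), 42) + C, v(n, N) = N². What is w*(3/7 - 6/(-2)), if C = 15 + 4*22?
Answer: 44808/7 ≈ 6401.1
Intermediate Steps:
C = 103 (C = 15 + 88 = 103)
w = 1867 (w = 42² + 103 = 1764 + 103 = 1867)
w*(3/7 - 6/(-2)) = 1867*(3/7 - 6/(-2)) = 1867*(3*(⅐) - 6*(-½)) = 1867*(3/7 + 3) = 1867*(24/7) = 44808/7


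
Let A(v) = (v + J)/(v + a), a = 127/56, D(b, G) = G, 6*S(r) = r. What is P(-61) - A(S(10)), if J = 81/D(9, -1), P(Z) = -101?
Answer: -53433/661 ≈ -80.837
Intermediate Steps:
S(r) = r/6
a = 127/56 (a = 127*(1/56) = 127/56 ≈ 2.2679)
J = -81 (J = 81/(-1) = 81*(-1) = -81)
A(v) = (-81 + v)/(127/56 + v) (A(v) = (v - 81)/(v + 127/56) = (-81 + v)/(127/56 + v))
P(-61) - A(S(10)) = -101 - 56*(-81 + (1/6)*10)/(127 + 56*((1/6)*10)) = -101 - 56*(-81 + 5/3)/(127 + 56*(5/3)) = -101 - 56*(-238)/((127 + 280/3)*3) = -101 - 56*(-238)/(661/3*3) = -101 - 56*3*(-238)/(661*3) = -101 - 1*(-13328/661) = -101 + 13328/661 = -53433/661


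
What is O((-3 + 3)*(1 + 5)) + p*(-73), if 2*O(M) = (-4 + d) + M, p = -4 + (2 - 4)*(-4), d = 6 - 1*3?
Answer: -585/2 ≈ -292.50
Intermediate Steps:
d = 3 (d = 6 - 3 = 3)
p = 4 (p = -4 - 2*(-4) = -4 + 8 = 4)
O(M) = -½ + M/2 (O(M) = ((-4 + 3) + M)/2 = (-1 + M)/2 = -½ + M/2)
O((-3 + 3)*(1 + 5)) + p*(-73) = (-½ + ((-3 + 3)*(1 + 5))/2) + 4*(-73) = (-½ + (0*6)/2) - 292 = (-½ + (½)*0) - 292 = (-½ + 0) - 292 = -½ - 292 = -585/2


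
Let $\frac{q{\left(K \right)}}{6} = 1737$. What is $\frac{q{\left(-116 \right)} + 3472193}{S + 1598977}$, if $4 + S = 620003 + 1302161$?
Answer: $\frac{3482615}{3521137} \approx 0.98906$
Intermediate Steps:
$q{\left(K \right)} = 10422$ ($q{\left(K \right)} = 6 \cdot 1737 = 10422$)
$S = 1922160$ ($S = -4 + \left(620003 + 1302161\right) = -4 + 1922164 = 1922160$)
$\frac{q{\left(-116 \right)} + 3472193}{S + 1598977} = \frac{10422 + 3472193}{1922160 + 1598977} = \frac{3482615}{3521137}$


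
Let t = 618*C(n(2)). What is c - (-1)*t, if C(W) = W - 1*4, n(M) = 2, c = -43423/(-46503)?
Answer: -57434285/46503 ≈ -1235.1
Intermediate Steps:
c = 43423/46503 (c = -43423*(-1/46503) = 43423/46503 ≈ 0.93377)
C(W) = -4 + W (C(W) = W - 4 = -4 + W)
t = -1236 (t = 618*(-4 + 2) = 618*(-2) = -1236)
c - (-1)*t = 43423/46503 - (-1)*(-1236) = 43423/46503 - 1*1236 = 43423/46503 - 1236 = -57434285/46503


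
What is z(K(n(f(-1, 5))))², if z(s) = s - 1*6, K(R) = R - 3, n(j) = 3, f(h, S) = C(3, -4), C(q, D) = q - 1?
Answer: 36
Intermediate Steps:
C(q, D) = -1 + q
f(h, S) = 2 (f(h, S) = -1 + 3 = 2)
K(R) = -3 + R
z(s) = -6 + s (z(s) = s - 6 = -6 + s)
z(K(n(f(-1, 5))))² = (-6 + (-3 + 3))² = (-6 + 0)² = (-6)² = 36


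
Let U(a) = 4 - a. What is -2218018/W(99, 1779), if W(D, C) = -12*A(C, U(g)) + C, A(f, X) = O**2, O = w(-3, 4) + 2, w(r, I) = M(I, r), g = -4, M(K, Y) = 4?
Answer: -2218018/1347 ≈ -1646.6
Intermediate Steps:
w(r, I) = 4
O = 6 (O = 4 + 2 = 6)
A(f, X) = 36 (A(f, X) = 6**2 = 36)
W(D, C) = -432 + C (W(D, C) = -12*36 + C = -432 + C)
-2218018/W(99, 1779) = -2218018/(-432 + 1779) = -2218018/1347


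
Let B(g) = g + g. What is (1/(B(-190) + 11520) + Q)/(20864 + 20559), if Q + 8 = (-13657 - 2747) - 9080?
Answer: -283980879/461452220 ≈ -0.61541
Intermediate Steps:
B(g) = 2*g
Q = -25492 (Q = -8 + ((-13657 - 2747) - 9080) = -8 + (-16404 - 9080) = -8 - 25484 = -25492)
(1/(B(-190) + 11520) + Q)/(20864 + 20559) = (1/(2*(-190) + 11520) - 25492)/(20864 + 20559) = (1/(-380 + 11520) - 25492)/41423 = (1/11140 - 25492)*(1/41423) = -283980879/11140*1/41423 = -283980879/461452220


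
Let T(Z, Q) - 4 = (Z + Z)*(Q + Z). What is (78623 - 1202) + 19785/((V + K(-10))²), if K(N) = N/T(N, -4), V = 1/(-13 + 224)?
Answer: 17825954515089/833569 ≈ 2.1385e+7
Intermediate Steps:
V = 1/211 ≈ 0.0047393
T(Z, Q) = 4 + 2*Z*(Q + Z) (T(Z, Q) = 4 + (Z + Z)*(Q + Z) = 4 + (2*Z)*(Q + Z) = 4 + 2*Z*(Q + Z))
K(N) = N/(4 - 8*N + 2*N²) (K(N) = N/(4 + 2*N² + 2*(-4)*N) = N/(4 + 2*N² - 8*N) = N/(4 - 8*N + 2*N²))
(78623 - 1202) + 19785/((V + K(-10))²) = (78623 - 1202) + 19785/((1/211 + (½)*(-10)/(2 + (-10)² - 4*(-10)))²) = 77421 + 19785/((1/211 + (½)*(-10)/(2 + 100 + 40))²) = 77421 + 19785/((1/211 + (½)*(-10)/142)²) = 77421 + 19785/((1/211 + (½)*(-10)*(1/142))²) = 77421 + 19785/((1/211 - 5/142)²) = 77421 + 19785/((-913/29962)²) = 77421 + 19785/(833569/897721444) = 77421 + 19785*(897721444/833569) = 77421 + 17761418769540/833569 = 17825954515089/833569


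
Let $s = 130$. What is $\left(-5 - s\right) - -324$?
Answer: $189$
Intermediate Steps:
$\left(-5 - s\right) - -324 = \left(-5 - 130\right) - -324 = \left(-5 - 130\right) + 324 = -135 + 324 = 189$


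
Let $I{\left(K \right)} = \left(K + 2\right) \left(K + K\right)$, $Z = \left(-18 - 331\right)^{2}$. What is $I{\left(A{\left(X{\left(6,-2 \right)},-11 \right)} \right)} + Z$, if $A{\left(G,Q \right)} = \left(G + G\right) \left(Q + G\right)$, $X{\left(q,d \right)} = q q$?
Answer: $6609001$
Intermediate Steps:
$X{\left(q,d \right)} = q^{2}$
$A{\left(G,Q \right)} = 2 G \left(G + Q\right)$
$Z = 121801$ ($Z = \left(-349\right)^{2} = 121801$)
$I{\left(K \right)} = 2 K \left(2 + K\right)$ ($I{\left(K \right)} = \left(2 + K\right) 2 K = 2 K \left(2 + K\right)$)
$I{\left(A{\left(X{\left(6,-2 \right)},-11 \right)} \right)} + Z = 2 \cdot 2 \cdot 6^{2} \left(6^{2} - 11\right) \left(2 + 2 \cdot 6^{2} \left(6^{2} - 11\right)\right) + 121801 = 2 \cdot 2 \cdot 36 \left(36 - 11\right) \left(2 + 2 \cdot 36 \left(36 - 11\right)\right) + 121801 = 2 \cdot 2 \cdot 36 \cdot 25 \left(2 + 2 \cdot 36 \cdot 25\right) + 121801 = 2 \cdot 1800 \left(2 + 1800\right) + 121801 = 2 \cdot 1800 \cdot 1802 + 121801 = 6487200 + 121801 = 6609001$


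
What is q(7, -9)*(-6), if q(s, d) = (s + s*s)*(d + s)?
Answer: 672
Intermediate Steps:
q(s, d) = (d + s)*(s + s**2) (q(s, d) = (s + s**2)*(d + s) = (d + s)*(s + s**2))
q(7, -9)*(-6) = (7*(-9 + 7 + 7**2 - 9*7))*(-6) = (7*(-9 + 7 + 49 - 63))*(-6) = (7*(-16))*(-6) = -112*(-6) = 672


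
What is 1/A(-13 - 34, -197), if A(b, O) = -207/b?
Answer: 47/207 ≈ 0.22705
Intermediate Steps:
1/A(-13 - 34, -197) = 1/(-207/(-13 - 34)) = 1/(-207/(-47)) = 1/(-207*(-1/47)) = 1/(207/47) = 47/207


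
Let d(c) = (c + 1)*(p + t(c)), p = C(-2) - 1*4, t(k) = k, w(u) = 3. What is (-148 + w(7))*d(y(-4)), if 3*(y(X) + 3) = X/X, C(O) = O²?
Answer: -5800/9 ≈ -644.44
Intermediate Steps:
y(X) = -8/3 (y(X) = -3 + (X/X)/3 = -3 + (⅓)*1 = -3 + ⅓ = -8/3)
p = 0 (p = (-2)² - 1*4 = 4 - 4 = 0)
d(c) = c*(1 + c) (d(c) = (c + 1)*(0 + c) = (1 + c)*c = c*(1 + c))
(-148 + w(7))*d(y(-4)) = (-148 + 3)*(-8*(1 - 8/3)/3) = -(-1160)*(-5)/(3*3) = -145*40/9 = -5800/9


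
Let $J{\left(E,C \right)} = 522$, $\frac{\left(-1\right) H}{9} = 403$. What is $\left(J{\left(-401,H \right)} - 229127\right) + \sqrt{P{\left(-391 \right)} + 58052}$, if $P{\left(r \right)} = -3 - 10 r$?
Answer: $-228605 + \sqrt{61959} \approx -2.2836 \cdot 10^{5}$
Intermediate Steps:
$H = -3627$ ($H = \left(-9\right) 403 = -3627$)
$\left(J{\left(-401,H \right)} - 229127\right) + \sqrt{P{\left(-391 \right)} + 58052} = \left(522 - 229127\right) + \sqrt{\left(-3 - -3910\right) + 58052} = -228605 + \sqrt{\left(-3 + 3910\right) + 58052} = -228605 + \sqrt{3907 + 58052} = -228605 + \sqrt{61959}$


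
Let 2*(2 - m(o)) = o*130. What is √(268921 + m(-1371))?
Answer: 3*√39782 ≈ 598.36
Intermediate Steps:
m(o) = 2 - 65*o (m(o) = 2 - o*130/2 = 2 - 65*o)
√(268921 + m(-1371)) = √(268921 + (2 - 65*(-1371))) = √(268921 + (2 + 89115)) = √(268921 + 89117) = √358038 = 3*√39782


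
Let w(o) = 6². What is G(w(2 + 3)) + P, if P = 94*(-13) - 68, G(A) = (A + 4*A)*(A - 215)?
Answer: -33510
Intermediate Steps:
w(o) = 36
G(A) = 5*A*(-215 + A) (G(A) = (5*A)*(-215 + A) = 5*A*(-215 + A))
P = -1290 (P = -1222 - 68 = -1290)
G(w(2 + 3)) + P = 5*36*(-215 + 36) - 1290 = 5*36*(-179) - 1290 = -32220 - 1290 = -33510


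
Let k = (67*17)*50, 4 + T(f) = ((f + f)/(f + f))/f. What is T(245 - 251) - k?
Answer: -341725/6 ≈ -56954.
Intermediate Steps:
T(f) = -4 + 1/f (T(f) = -4 + ((f + f)/(f + f))/f = -4 + ((2*f)/((2*f)))/f = -4 + ((2*f)*(1/(2*f)))/f = -4 + 1/f)
k = 56950 (k = 1139*50 = 56950)
T(245 - 251) - k = (-4 + 1/(245 - 251)) - 1*56950 = (-4 + 1/(-6)) - 56950 = (-4 - ⅙) - 56950 = -25/6 - 56950 = -341725/6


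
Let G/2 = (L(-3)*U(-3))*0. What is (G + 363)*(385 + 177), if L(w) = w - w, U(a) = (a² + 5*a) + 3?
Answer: 204006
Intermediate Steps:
U(a) = 3 + a² + 5*a
L(w) = 0
G = 0 (G = 2*((0*(3 + (-3)² + 5*(-3)))*0) = 2*((0*(3 + 9 - 15))*0) = 2*((0*(-3))*0) = 2*(0*0) = 2*0 = 0)
(G + 363)*(385 + 177) = (0 + 363)*(385 + 177) = 363*562 = 204006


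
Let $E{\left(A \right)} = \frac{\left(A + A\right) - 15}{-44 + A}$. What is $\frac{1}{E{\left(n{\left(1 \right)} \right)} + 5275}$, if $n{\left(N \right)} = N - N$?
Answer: $\frac{44}{232115} \approx 0.00018956$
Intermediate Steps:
$n{\left(N \right)} = 0$
$E{\left(A \right)} = \frac{-15 + 2 A}{-44 + A}$ ($E{\left(A \right)} = \frac{2 A - 15}{-44 + A} = \frac{-15 + 2 A}{-44 + A}$)
$\frac{1}{E{\left(n{\left(1 \right)} \right)} + 5275} = \frac{1}{\frac{-15 + 2 \cdot 0}{-44 + 0} + 5275} = \frac{1}{\frac{-15 + 0}{-44} + 5275} = \frac{1}{\left(- \frac{1}{44}\right) \left(-15\right) + 5275} = \frac{1}{\frac{15}{44} + 5275} = \frac{1}{\frac{232115}{44}} = \frac{44}{232115}$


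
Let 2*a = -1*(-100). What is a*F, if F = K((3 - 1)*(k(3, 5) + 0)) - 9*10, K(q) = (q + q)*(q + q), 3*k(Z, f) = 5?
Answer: -20500/9 ≈ -2277.8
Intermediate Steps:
k(Z, f) = 5/3 (k(Z, f) = (1/3)*5 = 5/3)
K(q) = 4*q**2 (K(q) = (2*q)*(2*q) = 4*q**2)
a = 50 (a = (-1*(-100))/2 = (1/2)*100 = 50)
F = -410/9 (F = 4*((3 - 1)*(5/3 + 0))**2 - 9*10 = 4*(2*(5/3))**2 - 90 = 4*(10/3)**2 - 90 = 4*(100/9) - 90 = 400/9 - 90 = -410/9 ≈ -45.556)
a*F = 50*(-410/9) = -20500/9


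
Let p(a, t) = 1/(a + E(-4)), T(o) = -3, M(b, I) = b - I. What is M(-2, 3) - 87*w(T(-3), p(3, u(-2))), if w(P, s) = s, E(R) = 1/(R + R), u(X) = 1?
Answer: -811/23 ≈ -35.261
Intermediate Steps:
E(R) = 1/(2*R)
p(a, t) = 1/(-⅛ + a) (p(a, t) = 1/(a + (½)/(-4)) = 1/(a + (½)*(-¼)) = 1/(a - ⅛) = 1/(-⅛ + a))
M(-2, 3) - 87*w(T(-3), p(3, u(-2))) = (-2 - 1*3) - 696/(-1 + 8*3) = (-2 - 3) - 696/(-1 + 24) = -5 - 696/23 = -811/23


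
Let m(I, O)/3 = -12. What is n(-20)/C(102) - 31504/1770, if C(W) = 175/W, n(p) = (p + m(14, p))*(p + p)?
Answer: 1139704/885 ≈ 1287.8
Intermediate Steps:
m(I, O) = -36 (m(I, O) = 3*(-12) = -36)
n(p) = 2*p*(-36 + p) (n(p) = (p - 36)*(p + p) = (-36 + p)*(2*p) = 2*p*(-36 + p))
n(-20)/C(102) - 31504/1770 = (2*(-20)*(-36 - 20))/((175/102)) - 31504/1770 = (2*(-20)*(-56))/((175*(1/102))) - 31504*1/1770 = 2240/(175/102) - 15752/885 = 2240*(102/175) - 15752/885 = 6528/5 - 15752/885 = 1139704/885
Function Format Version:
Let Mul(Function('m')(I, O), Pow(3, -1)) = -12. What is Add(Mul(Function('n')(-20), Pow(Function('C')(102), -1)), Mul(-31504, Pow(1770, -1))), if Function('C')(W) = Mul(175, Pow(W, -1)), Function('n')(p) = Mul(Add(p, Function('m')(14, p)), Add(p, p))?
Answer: Rational(1139704, 885) ≈ 1287.8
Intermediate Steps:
Function('m')(I, O) = -36 (Function('m')(I, O) = Mul(3, -12) = -36)
Function('n')(p) = Mul(2, p, Add(-36, p)) (Function('n')(p) = Mul(Add(p, -36), Add(p, p)) = Mul(Add(-36, p), Mul(2, p)) = Mul(2, p, Add(-36, p)))
Add(Mul(Function('n')(-20), Pow(Function('C')(102), -1)), Mul(-31504, Pow(1770, -1))) = Add(Mul(Mul(2, -20, Add(-36, -20)), Pow(Mul(175, Pow(102, -1)), -1)), Mul(-31504, Pow(1770, -1))) = Add(Mul(Mul(2, -20, -56), Pow(Mul(175, Rational(1, 102)), -1)), Mul(-31504, Rational(1, 1770))) = Add(Mul(2240, Pow(Rational(175, 102), -1)), Rational(-15752, 885)) = Add(Mul(2240, Rational(102, 175)), Rational(-15752, 885)) = Add(Rational(6528, 5), Rational(-15752, 885)) = Rational(1139704, 885)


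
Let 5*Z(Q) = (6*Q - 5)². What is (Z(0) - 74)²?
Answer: 4761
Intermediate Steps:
Z(Q) = (-5 + 6*Q)²/5 (Z(Q) = (6*Q - 5)²/5 = (-5 + 6*Q)²/5)
(Z(0) - 74)² = ((-5 + 6*0)²/5 - 74)² = ((-5 + 0)²/5 - 74)² = ((⅕)*(-5)² - 74)² = ((⅕)*25 - 74)² = (5 - 74)² = (-69)² = 4761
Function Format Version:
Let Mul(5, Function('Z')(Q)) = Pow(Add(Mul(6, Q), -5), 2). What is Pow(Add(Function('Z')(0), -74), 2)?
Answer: 4761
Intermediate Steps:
Function('Z')(Q) = Mul(Rational(1, 5), Pow(Add(-5, Mul(6, Q)), 2)) (Function('Z')(Q) = Mul(Rational(1, 5), Pow(Add(Mul(6, Q), -5), 2)) = Mul(Rational(1, 5), Pow(Add(-5, Mul(6, Q)), 2)))
Pow(Add(Function('Z')(0), -74), 2) = Pow(Add(Mul(Rational(1, 5), Pow(Add(-5, Mul(6, 0)), 2)), -74), 2) = Pow(Add(Mul(Rational(1, 5), Pow(Add(-5, 0), 2)), -74), 2) = Pow(Add(Mul(Rational(1, 5), Pow(-5, 2)), -74), 2) = Pow(Add(Mul(Rational(1, 5), 25), -74), 2) = Pow(Add(5, -74), 2) = Pow(-69, 2) = 4761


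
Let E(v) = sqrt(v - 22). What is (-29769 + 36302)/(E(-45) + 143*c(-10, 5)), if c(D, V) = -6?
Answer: -5605314/736231 - 6533*I*sqrt(67)/736231 ≈ -7.6135 - 0.072633*I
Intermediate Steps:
E(v) = sqrt(-22 + v)
(-29769 + 36302)/(E(-45) + 143*c(-10, 5)) = (-29769 + 36302)/(sqrt(-22 - 45) + 143*(-6)) = 6533/(sqrt(-67) - 858) = 6533/(I*sqrt(67) - 858) = 6533/(-858 + I*sqrt(67))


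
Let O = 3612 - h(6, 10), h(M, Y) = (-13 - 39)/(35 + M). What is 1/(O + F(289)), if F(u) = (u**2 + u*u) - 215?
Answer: 41/6988051 ≈ 5.8672e-6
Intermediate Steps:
h(M, Y) = -52/(35 + M)
F(u) = -215 + 2*u**2 (F(u) = (u**2 + u**2) - 215 = 2*u**2 - 215 = -215 + 2*u**2)
O = 148144/41 (O = 3612 - (-52)/(35 + 6) = 3612 - (-52)/41 = 3612 - 1*(-52/41) = 3612 + 52/41 = 148144/41 ≈ 3613.3)
1/(O + F(289)) = 1/(148144/41 + (-215 + 2*289**2)) = 1/(148144/41 + (-215 + 2*83521)) = 1/(148144/41 + (-215 + 167042)) = 1/(148144/41 + 166827) = 1/(6988051/41) = 41/6988051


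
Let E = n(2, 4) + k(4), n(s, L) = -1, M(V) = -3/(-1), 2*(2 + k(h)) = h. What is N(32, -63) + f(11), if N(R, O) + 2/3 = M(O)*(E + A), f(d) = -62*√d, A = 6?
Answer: 43/3 - 62*√11 ≈ -191.30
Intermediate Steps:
k(h) = -2 + h/2
M(V) = 3 (M(V) = -3*(-1) = 3)
E = -1 (E = -1 + (-2 + (½)*4) = -1 + (-2 + 2) = -1 + 0 = -1)
N(R, O) = 43/3 (N(R, O) = -⅔ + 3*(-1 + 6) = -⅔ + 3*5 = -⅔ + 15 = 43/3)
N(32, -63) + f(11) = 43/3 - 62*√11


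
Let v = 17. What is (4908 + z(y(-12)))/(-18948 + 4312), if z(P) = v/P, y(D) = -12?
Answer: -58879/175632 ≈ -0.33524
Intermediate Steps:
z(P) = 17/P
(4908 + z(y(-12)))/(-18948 + 4312) = (4908 + 17/(-12))/(-18948 + 4312) = (4908 + 17*(-1/12))/(-14636) = (4908 - 17/12)*(-1/14636) = (58879/12)*(-1/14636) = -58879/175632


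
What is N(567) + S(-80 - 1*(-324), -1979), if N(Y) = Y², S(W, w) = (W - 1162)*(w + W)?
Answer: 1914219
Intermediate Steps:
S(W, w) = (-1162 + W)*(W + w)
N(567) + S(-80 - 1*(-324), -1979) = 567² + ((-80 - 1*(-324))² - 1162*(-80 - 1*(-324)) - 1162*(-1979) + (-80 - 1*(-324))*(-1979)) = 321489 + ((-80 + 324)² - 1162*(-80 + 324) + 2299598 + (-80 + 324)*(-1979)) = 321489 + (244² - 1162*244 + 2299598 + 244*(-1979)) = 321489 + (59536 - 283528 + 2299598 - 482876) = 321489 + 1592730 = 1914219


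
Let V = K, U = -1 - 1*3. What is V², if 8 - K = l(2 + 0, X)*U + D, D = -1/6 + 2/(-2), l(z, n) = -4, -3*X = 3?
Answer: 1681/36 ≈ 46.694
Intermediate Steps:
X = -1 (X = -⅓*3 = -1)
U = -4 (U = -1 - 3 = -4)
D = -7/6 (D = -1*⅙ + 2*(-½) = -⅙ - 1 = -7/6 ≈ -1.1667)
K = -41/6 (K = 8 - (-4*(-4) - 7/6) = 8 - (16 - 7/6) = 8 - 1*89/6 = 8 - 89/6 = -41/6 ≈ -6.8333)
V = -41/6 ≈ -6.8333
V² = (-41/6)² = 1681/36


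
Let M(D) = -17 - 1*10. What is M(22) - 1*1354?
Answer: -1381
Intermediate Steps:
M(D) = -27 (M(D) = -17 - 10 = -27)
M(22) - 1*1354 = -27 - 1*1354 = -27 - 1354 = -1381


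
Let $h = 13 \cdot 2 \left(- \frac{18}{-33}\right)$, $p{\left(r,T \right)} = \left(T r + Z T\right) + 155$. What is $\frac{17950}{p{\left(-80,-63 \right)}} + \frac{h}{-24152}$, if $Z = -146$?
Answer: $\frac{1191641773}{955954274} \approx 1.2465$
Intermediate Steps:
$p{\left(r,T \right)} = 155 - 146 T + T r$ ($p{\left(r,T \right)} = \left(T r - 146 T\right) + 155 = \left(- 146 T + T r\right) + 155 = 155 - 146 T + T r$)
$h = \frac{156}{11}$ ($h = 26 \left(\left(-18\right) \left(- \frac{1}{33}\right)\right) = 26 \cdot \frac{6}{11} = \frac{156}{11} \approx 14.182$)
$\frac{17950}{p{\left(-80,-63 \right)}} + \frac{h}{-24152} = \frac{17950}{155 - -9198 - -5040} + \frac{156}{11 \left(-24152\right)} = \frac{17950}{155 + 9198 + 5040} + \frac{156}{11} \left(- \frac{1}{24152}\right) = \frac{17950}{14393} - \frac{39}{66418} = \frac{1191641773}{955954274}$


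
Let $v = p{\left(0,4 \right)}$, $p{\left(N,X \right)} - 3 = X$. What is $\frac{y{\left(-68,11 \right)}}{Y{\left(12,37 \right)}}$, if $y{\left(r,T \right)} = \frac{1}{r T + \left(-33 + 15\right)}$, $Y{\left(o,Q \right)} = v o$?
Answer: $- \frac{1}{64344} \approx -1.5541 \cdot 10^{-5}$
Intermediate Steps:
$p{\left(N,X \right)} = 3 + X$
$v = 7$ ($v = 3 + 4 = 7$)
$Y{\left(o,Q \right)} = 7 o$
$y{\left(r,T \right)} = \frac{1}{-18 + T r}$ ($y{\left(r,T \right)} = \frac{1}{T r - 18} = \frac{1}{-18 + T r}$)
$\frac{y{\left(-68,11 \right)}}{Y{\left(12,37 \right)}} = \frac{1}{\left(-18 + 11 \left(-68\right)\right) 7 \cdot 12} = \frac{1}{\left(-18 - 748\right) 84} = \frac{1}{-766} \cdot \frac{1}{84} = \left(- \frac{1}{766}\right) \frac{1}{84} = - \frac{1}{64344}$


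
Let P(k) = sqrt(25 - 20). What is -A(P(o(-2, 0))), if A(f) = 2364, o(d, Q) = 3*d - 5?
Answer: -2364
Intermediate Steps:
o(d, Q) = -5 + 3*d
P(k) = sqrt(5)
-A(P(o(-2, 0))) = -1*2364 = -2364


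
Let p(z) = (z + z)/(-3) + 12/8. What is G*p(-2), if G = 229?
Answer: 3893/6 ≈ 648.83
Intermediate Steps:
p(z) = 3/2 - 2*z/3 (p(z) = (2*z)*(-⅓) + 12*(⅛) = -2*z/3 + 3/2 = 3/2 - 2*z/3)
G*p(-2) = 229*(3/2 - ⅔*(-2)) = 229*(3/2 + 4/3) = 229*(17/6) = 3893/6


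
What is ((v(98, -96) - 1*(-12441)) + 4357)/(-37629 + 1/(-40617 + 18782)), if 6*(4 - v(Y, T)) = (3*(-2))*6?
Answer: -45875335/102703652 ≈ -0.44668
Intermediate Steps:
v(Y, T) = 10 (v(Y, T) = 4 - 3*(-2)*6/6 = 4 - (-1)*6 = 4 - ⅙*(-36) = 4 + 6 = 10)
((v(98, -96) - 1*(-12441)) + 4357)/(-37629 + 1/(-40617 + 18782)) = ((10 - 1*(-12441)) + 4357)/(-37629 + 1/(-40617 + 18782)) = ((10 + 12441) + 4357)/(-37629 + 1/(-21835)) = (12451 + 4357)/(-37629 - 1/21835) = 16808/(-821629216/21835) = 16808*(-21835/821629216) = -45875335/102703652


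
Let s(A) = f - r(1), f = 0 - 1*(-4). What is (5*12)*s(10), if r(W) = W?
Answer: 180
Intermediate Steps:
f = 4 (f = 0 + 4 = 4)
s(A) = 3 (s(A) = 4 - 1*1 = 4 - 1 = 3)
(5*12)*s(10) = (5*12)*3 = 60*3 = 180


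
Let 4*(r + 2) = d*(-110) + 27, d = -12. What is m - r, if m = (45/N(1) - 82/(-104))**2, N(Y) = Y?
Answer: 4763997/2704 ≈ 1761.8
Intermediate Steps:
r = 1339/4 (r = -2 + (-12*(-110) + 27)/4 = -2 + (1320 + 27)/4 = -2 + (1/4)*1347 = -2 + 1347/4 = 1339/4 ≈ 334.75)
m = 5669161/2704 (m = (45/1 - 82/(-104))**2 = (45*1 - 82*(-1/104))**2 = (45 + 41/52)**2 = (2381/52)**2 = 5669161/2704 ≈ 2096.6)
m - r = 5669161/2704 - 1*1339/4 = 5669161/2704 - 1339/4 = 4763997/2704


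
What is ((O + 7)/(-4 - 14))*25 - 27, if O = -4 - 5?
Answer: -218/9 ≈ -24.222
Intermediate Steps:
O = -9
((O + 7)/(-4 - 14))*25 - 27 = ((-9 + 7)/(-4 - 14))*25 - 27 = -2/(-18)*25 - 27 = -2*(-1/18)*25 - 27 = (⅑)*25 - 27 = 25/9 - 27 = -218/9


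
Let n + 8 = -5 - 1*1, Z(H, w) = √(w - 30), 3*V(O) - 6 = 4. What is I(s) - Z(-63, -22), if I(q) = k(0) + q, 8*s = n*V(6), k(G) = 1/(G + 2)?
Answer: -16/3 - 2*I*√13 ≈ -5.3333 - 7.2111*I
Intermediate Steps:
V(O) = 10/3 (V(O) = 2 + (⅓)*4 = 2 + 4/3 = 10/3)
k(G) = 1/(2 + G)
Z(H, w) = √(-30 + w)
n = -14 (n = -8 + (-5 - 1*1) = -8 + (-5 - 1) = -8 - 6 = -14)
s = -35/6 (s = (-14*10/3)/8 = (⅛)*(-140/3) = -35/6 ≈ -5.8333)
I(q) = ½ + q (I(q) = 1/(2 + 0) + q = 1/2 + q = ½ + q)
I(s) - Z(-63, -22) = (½ - 35/6) - √(-30 - 22) = -16/3 - √(-52) = -16/3 - 2*I*√13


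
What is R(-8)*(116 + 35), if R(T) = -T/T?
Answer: -151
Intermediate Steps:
R(T) = -1 (R(T) = -1*1 = -1)
R(-8)*(116 + 35) = -(116 + 35) = -1*151 = -151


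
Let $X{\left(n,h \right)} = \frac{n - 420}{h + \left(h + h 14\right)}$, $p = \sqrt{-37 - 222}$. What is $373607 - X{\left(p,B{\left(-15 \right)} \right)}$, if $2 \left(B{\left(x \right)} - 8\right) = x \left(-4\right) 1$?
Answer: $\frac{56788369}{152} - \frac{i \sqrt{259}}{608} \approx 3.7361 \cdot 10^{5} - 0.02647 i$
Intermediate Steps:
$p = i \sqrt{259}$ ($p = \sqrt{-259} = i \sqrt{259} \approx 16.093 i$)
$B{\left(x \right)} = 8 - 2 x$ ($B{\left(x \right)} = 8 + \frac{x \left(-4\right) 1}{2} = 8 + \frac{- 4 x 1}{2} = 8 + \frac{\left(-4\right) x}{2} = 8 - 2 x$)
$X{\left(n,h \right)} = \frac{-420 + n}{16 h}$ ($X{\left(n,h \right)} = \frac{-420 + n}{h + \left(h + 14 h\right)} = \frac{-420 + n}{h + 15 h} = \frac{-420 + n}{16 h}$)
$373607 - X{\left(p,B{\left(-15 \right)} \right)} = 373607 - \frac{-420 + i \sqrt{259}}{16 \left(8 - -30\right)} = 373607 - \frac{-420 + i \sqrt{259}}{16 \left(8 + 30\right)} = 373607 - \frac{-420 + i \sqrt{259}}{16 \cdot 38} = 373607 - \frac{1}{16} \cdot \frac{1}{38} \left(-420 + i \sqrt{259}\right) = 373607 - \left(- \frac{105}{152} + \frac{i \sqrt{259}}{608}\right) = 373607 + \left(\frac{105}{152} - \frac{i \sqrt{259}}{608}\right) = \frac{56788369}{152} - \frac{i \sqrt{259}}{608}$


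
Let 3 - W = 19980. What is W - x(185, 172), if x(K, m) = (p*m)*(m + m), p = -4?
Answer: 216695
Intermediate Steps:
W = -19977 (W = 3 - 1*19980 = 3 - 19980 = -19977)
x(K, m) = -8*m² (x(K, m) = (-4*m)*(m + m) = (-4*m)*(2*m) = -8*m²)
W - x(185, 172) = -19977 - (-8)*172² = -19977 - (-8)*29584 = -19977 - 1*(-236672) = -19977 + 236672 = 216695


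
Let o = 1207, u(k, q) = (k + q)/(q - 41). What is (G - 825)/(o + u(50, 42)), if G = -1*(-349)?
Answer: -476/1299 ≈ -0.36644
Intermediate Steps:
u(k, q) = (k + q)/(-41 + q)
G = 349
(G - 825)/(o + u(50, 42)) = (349 - 825)/(1207 + (50 + 42)/(-41 + 42)) = -476/(1207 + 92/1) = -476/(1207 + 1*92) = -476/(1207 + 92) = -476/1299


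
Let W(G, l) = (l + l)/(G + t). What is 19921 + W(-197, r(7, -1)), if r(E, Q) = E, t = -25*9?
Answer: 4203324/211 ≈ 19921.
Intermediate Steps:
t = -225
W(G, l) = 2*l/(-225 + G) (W(G, l) = (l + l)/(G - 225) = (2*l)/(-225 + G) = 2*l/(-225 + G))
19921 + W(-197, r(7, -1)) = 19921 + 2*7/(-225 - 197) = 19921 + 2*7/(-422) = 19921 + 2*7*(-1/422) = 19921 - 7/211 = 4203324/211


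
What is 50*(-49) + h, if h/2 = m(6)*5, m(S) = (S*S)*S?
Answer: -290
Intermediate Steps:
m(S) = S³ (m(S) = S²*S = S³)
h = 2160 (h = 2*(6³*5) = 2*(216*5) = 2*1080 = 2160)
50*(-49) + h = 50*(-49) + 2160 = -2450 + 2160 = -290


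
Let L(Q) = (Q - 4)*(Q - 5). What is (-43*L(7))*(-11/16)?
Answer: 1419/8 ≈ 177.38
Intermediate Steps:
L(Q) = (-5 + Q)*(-4 + Q) (L(Q) = (-4 + Q)*(-5 + Q) = (-5 + Q)*(-4 + Q))
(-43*L(7))*(-11/16) = (-43*(20 + 7² - 9*7))*(-11/16) = (-43*(20 + 49 - 63))*(-11*1/16) = -43*6*(-11/16) = -258*(-11/16) = 1419/8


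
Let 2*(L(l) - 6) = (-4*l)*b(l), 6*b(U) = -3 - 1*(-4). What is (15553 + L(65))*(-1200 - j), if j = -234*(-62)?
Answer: -244060432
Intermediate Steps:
j = 14508
b(U) = 1/6 (b(U) = (-3 - 1*(-4))/6 = (-3 + 4)/6 = (1/6)*1 = 1/6)
L(l) = 6 - l/3 (L(l) = 6 + (-4*l*(1/6))/2 = 6 + (-2*l/3)/2 = 6 - l/3)
(15553 + L(65))*(-1200 - j) = (15553 + (6 - 1/3*65))*(-1200 - 1*14508) = (15553 + (6 - 65/3))*(-1200 - 14508) = (15553 - 47/3)*(-15708) = (46612/3)*(-15708) = -244060432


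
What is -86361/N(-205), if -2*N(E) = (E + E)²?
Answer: 86361/84050 ≈ 1.0275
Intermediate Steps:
N(E) = -2*E² (N(E) = -(E + E)²/2 = -4*E²/2 = -2*E²)
-86361/N(-205) = -86361/((-2*(-205)²)) = -86361/((-2*42025)) = -86361/(-84050) = -86361*(-1/84050) = 86361/84050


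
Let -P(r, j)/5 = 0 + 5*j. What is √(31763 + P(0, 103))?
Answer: 2*√7297 ≈ 170.84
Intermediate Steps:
P(r, j) = -25*j (P(r, j) = -5*(0 + 5*j) = -25*j)
√(31763 + P(0, 103)) = √(31763 - 25*103) = √(31763 - 2575) = √29188 = 2*√7297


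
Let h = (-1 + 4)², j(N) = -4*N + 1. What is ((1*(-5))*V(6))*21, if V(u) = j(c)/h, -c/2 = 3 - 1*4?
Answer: 245/3 ≈ 81.667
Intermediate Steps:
c = 2 (c = -2*(3 - 1*4) = -2*(3 - 4) = -2*(-1) = 2)
j(N) = 1 - 4*N
h = 9 (h = 3² = 9)
V(u) = -7/9 (V(u) = (1 - 4*2)/9 = (1 - 8)*(⅑) = -7*⅑ = -7/9)
((1*(-5))*V(6))*21 = ((1*(-5))*(-7/9))*21 = -5*(-7/9)*21 = (35/9)*21 = 245/3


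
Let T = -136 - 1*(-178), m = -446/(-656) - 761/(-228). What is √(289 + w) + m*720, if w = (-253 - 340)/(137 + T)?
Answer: 2253390/779 + 3*√1017078/179 ≈ 2909.6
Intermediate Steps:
m = 75113/18696 (m = -446*(-1/656) - 761*(-1/228) = 223/328 + 761/228 = 75113/18696 ≈ 4.0176)
T = 42 (T = -136 + 178 = 42)
w = -593/179 (w = (-253 - 340)/(137 + 42) = -593/179 ≈ -3.3129)
√(289 + w) + m*720 = √(289 - 593/179) + (75113/18696)*720 = √(51138/179) + 2253390/779 = 3*√1017078/179 + 2253390/779 = 2253390/779 + 3*√1017078/179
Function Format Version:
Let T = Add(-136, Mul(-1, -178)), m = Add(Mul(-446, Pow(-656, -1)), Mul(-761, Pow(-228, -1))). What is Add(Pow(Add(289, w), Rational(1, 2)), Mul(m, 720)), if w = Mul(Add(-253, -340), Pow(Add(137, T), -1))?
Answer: Add(Rational(2253390, 779), Mul(Rational(3, 179), Pow(1017078, Rational(1, 2)))) ≈ 2909.6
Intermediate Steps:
m = Rational(75113, 18696) (m = Add(Mul(-446, Rational(-1, 656)), Mul(-761, Rational(-1, 228))) = Add(Rational(223, 328), Rational(761, 228)) = Rational(75113, 18696) ≈ 4.0176)
T = 42 (T = Add(-136, 178) = 42)
w = Rational(-593, 179) (w = Mul(Add(-253, -340), Pow(Add(137, 42), -1)) = Mul(-593, Pow(179, -1)) = Mul(-593, Rational(1, 179)) = Rational(-593, 179) ≈ -3.3129)
Add(Pow(Add(289, w), Rational(1, 2)), Mul(m, 720)) = Add(Pow(Add(289, Rational(-593, 179)), Rational(1, 2)), Mul(Rational(75113, 18696), 720)) = Add(Pow(Rational(51138, 179), Rational(1, 2)), Rational(2253390, 779)) = Add(Mul(Rational(3, 179), Pow(1017078, Rational(1, 2))), Rational(2253390, 779)) = Add(Rational(2253390, 779), Mul(Rational(3, 179), Pow(1017078, Rational(1, 2))))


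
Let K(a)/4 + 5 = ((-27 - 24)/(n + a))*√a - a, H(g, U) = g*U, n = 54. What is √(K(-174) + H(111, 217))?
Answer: √(2476300 + 170*I*√174)/10 ≈ 157.36 + 0.071251*I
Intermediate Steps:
H(g, U) = U*g
K(a) = -20 - 4*a - 204*√a/(54 + a) (K(a) = -20 + 4*(((-27 - 24)/(54 + a))*√a - a) = -20 + 4*((-51/(54 + a))*√a - a) = -20 + 4*(-51*√a/(54 + a) - a) = -20 + 4*(-a - 51*√a/(54 + a)) = -20 + (-4*a - 204*√a/(54 + a)) = -20 - 4*a - 204*√a/(54 + a))
√(K(-174) + H(111, 217)) = √(4*(-270 - 1*(-174)² - 59*(-174) - 51*I*√174)/(54 - 174) + 217*111) = √(4*(-270 - 1*30276 + 10266 - 51*I*√174)/(-120) + 24087) = √(4*(-1/120)*(-270 - 30276 + 10266 - 51*I*√174) + 24087) = √(4*(-1/120)*(-20280 - 51*I*√174) + 24087) = √((676 + 17*I*√174/10) + 24087) = √(24763 + 17*I*√174/10)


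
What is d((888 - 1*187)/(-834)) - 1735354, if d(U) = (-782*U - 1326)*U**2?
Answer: -503470992465859/290046852 ≈ -1.7358e+6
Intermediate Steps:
d(U) = U**2*(-1326 - 782*U) (d(U) = (-1326 - 782*U)*U**2 = U**2*(-1326 - 782*U))
d((888 - 1*187)/(-834)) - 1735354 = ((888 - 1*187)/(-834))**2*(-1326 - 782*(888 - 1*187)/(-834)) - 1735354 = ((888 - 187)*(-1/834))**2*(-1326 - 782*(888 - 187)*(-1)/834) - 1735354 = (701*(-1/834))**2*(-1326 - 548182*(-1)/834) - 1735354 = (-701/834)**2*(-1326 - 782*(-701/834)) - 1735354 = 491401*(-1326 + 274091/417)/695556 - 1735354 = (491401/695556)*(-278851/417) - 1735354 = -137027660251/290046852 - 1735354 = -503470992465859/290046852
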